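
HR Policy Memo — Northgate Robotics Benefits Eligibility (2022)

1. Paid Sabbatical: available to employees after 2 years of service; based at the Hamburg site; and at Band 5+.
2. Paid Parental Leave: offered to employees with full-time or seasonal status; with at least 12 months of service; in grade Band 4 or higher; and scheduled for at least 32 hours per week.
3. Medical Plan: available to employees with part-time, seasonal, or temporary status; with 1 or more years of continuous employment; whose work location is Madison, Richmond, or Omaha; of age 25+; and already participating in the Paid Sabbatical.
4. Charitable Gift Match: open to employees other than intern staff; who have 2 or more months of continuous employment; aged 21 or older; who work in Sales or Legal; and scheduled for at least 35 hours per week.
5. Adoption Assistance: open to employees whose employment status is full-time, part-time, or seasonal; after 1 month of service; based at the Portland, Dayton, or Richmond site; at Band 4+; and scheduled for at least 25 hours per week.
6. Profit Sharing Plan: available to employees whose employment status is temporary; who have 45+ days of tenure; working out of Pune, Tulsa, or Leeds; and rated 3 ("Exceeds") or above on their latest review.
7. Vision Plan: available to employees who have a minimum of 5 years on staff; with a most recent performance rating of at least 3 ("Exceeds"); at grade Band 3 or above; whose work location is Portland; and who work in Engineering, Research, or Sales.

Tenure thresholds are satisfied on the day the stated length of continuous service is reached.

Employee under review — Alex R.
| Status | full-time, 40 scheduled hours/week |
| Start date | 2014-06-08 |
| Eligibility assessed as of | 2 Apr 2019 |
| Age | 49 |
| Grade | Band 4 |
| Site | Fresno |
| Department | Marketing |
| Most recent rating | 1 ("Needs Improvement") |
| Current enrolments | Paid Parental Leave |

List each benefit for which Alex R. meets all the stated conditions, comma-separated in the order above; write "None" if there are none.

Paid Parental Leave

Service from 2014-06-08 to 2 Apr 2019: 1759 days.
Paid Sabbatical — service 1759 days ≥ 2 years (≈730 days) ✓; site Fresno ✗ (not Hamburg) → not eligible.
Paid Parental Leave — status full-time ✓; service 1759 days ≥ 12 months (≈360 days) ✓; grade Band 4 ≥ Band 4 ✓; 40 hrs/wk ≥ 32 ✓ → eligible.
Medical Plan — status full-time ✗ (requires part-time, seasonal, or temporary) → not eligible.
Charitable Gift Match — status full-time ✓ (not excluded); service 1759 days ≥ 2 months (≈60 days) ✓; age 49 ≥ 21 ✓; dept Marketing ✗ → not eligible.
Adoption Assistance — status full-time ✓; service 1759 days ≥ 1 month (≈30 days) ✓; site Fresno ✗ (not Portland, Dayton, or Richmond) → not eligible.
Profit Sharing Plan — status full-time ✗ (requires temporary) → not eligible.
Vision Plan — service 1759 days < 5 years (≈1825 days) ✗ → not eligible.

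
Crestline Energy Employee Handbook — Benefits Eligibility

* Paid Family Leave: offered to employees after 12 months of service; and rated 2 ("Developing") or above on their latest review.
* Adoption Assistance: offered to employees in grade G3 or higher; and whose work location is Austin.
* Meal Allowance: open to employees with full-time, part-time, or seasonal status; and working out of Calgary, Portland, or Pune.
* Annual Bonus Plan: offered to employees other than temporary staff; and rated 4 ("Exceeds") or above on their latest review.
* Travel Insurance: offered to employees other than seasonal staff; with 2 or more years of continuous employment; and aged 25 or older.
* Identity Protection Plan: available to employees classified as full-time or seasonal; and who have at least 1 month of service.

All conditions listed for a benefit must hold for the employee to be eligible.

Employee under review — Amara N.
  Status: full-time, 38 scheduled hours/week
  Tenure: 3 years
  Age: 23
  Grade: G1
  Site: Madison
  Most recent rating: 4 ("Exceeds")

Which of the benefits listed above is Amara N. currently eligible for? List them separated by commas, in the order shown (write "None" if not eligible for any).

Paid Family Leave — service 3 years ≥ 12 months (≈360 days) ✓; rating 4 ≥ 2 ✓ → eligible.
Adoption Assistance — grade G1 < G3 ✗ → not eligible.
Meal Allowance — status full-time ✓; site Madison ✗ (not Calgary, Portland, or Pune) → not eligible.
Annual Bonus Plan — status full-time ✓ (not excluded); rating 4 ≥ 4 ✓ → eligible.
Travel Insurance — status full-time ✓ (not excluded); service 3 years ≥ 2 years ✓; age 23 < 25 ✗ → not eligible.
Identity Protection Plan — status full-time ✓; service 3 years ≥ 1 month (≈30 days) ✓ → eligible.

Paid Family Leave, Annual Bonus Plan, Identity Protection Plan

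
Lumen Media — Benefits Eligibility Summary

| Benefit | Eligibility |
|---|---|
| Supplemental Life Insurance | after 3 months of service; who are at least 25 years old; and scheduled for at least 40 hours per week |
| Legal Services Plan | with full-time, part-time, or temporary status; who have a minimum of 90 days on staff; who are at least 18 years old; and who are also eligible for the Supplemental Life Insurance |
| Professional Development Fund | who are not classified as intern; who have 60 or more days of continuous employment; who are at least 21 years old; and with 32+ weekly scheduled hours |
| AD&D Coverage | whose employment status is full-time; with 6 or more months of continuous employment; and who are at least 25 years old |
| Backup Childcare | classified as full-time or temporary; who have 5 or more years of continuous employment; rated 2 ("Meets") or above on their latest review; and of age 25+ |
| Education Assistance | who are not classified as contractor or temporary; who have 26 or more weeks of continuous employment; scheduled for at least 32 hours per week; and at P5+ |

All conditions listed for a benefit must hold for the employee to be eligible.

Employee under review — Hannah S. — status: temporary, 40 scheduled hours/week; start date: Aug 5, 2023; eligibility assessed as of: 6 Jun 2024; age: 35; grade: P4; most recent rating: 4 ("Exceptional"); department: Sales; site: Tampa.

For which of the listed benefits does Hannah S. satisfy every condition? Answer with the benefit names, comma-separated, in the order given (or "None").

Service from Aug 5, 2023 to 6 Jun 2024: 306 days.
Supplemental Life Insurance — service 306 days ≥ 3 months (≈90 days) ✓; age 35 ≥ 25 ✓; 40 hrs/wk ≥ 40 ✓ → eligible.
Legal Services Plan — status temporary ✓; service 306 days ≥ 90 days ✓; age 35 ≥ 18 ✓; eligible for Supplemental Life Insurance ✓ → eligible.
Professional Development Fund — status temporary ✓ (not excluded); service 306 days ≥ 60 days ✓; age 35 ≥ 21 ✓; 40 hrs/wk ≥ 32 ✓ → eligible.
AD&D Coverage — status temporary ✗ (requires full-time) → not eligible.
Backup Childcare — status temporary ✓; service 306 days < 5 years (≈1825 days) ✗ → not eligible.
Education Assistance — status temporary ✗ (excluded) → not eligible.

Supplemental Life Insurance, Legal Services Plan, Professional Development Fund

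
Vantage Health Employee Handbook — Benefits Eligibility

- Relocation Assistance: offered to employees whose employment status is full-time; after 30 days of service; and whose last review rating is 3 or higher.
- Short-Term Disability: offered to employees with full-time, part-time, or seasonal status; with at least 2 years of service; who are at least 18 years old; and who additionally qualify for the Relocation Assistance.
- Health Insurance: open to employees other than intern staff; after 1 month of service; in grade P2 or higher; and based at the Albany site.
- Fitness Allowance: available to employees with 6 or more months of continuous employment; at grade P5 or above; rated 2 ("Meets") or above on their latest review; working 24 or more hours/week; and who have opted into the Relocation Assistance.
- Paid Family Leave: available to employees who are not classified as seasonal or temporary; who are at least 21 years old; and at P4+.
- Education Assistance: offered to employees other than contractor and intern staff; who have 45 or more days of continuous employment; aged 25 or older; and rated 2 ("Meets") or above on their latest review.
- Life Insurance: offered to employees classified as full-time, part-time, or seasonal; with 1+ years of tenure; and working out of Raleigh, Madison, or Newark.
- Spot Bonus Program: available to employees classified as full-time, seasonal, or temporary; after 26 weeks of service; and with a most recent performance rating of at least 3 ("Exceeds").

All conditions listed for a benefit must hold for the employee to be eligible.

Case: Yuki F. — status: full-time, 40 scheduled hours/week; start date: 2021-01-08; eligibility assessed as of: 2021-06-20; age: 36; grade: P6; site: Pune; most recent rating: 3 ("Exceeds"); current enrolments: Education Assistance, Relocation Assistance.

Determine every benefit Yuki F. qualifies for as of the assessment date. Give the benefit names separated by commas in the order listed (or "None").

Relocation Assistance, Paid Family Leave, Education Assistance

Service from 2021-01-08 to 2021-06-20: 163 days.
Relocation Assistance — status full-time ✓; service 163 days ≥ 30 days ✓; rating 3 ≥ 3 ✓ → eligible.
Short-Term Disability — status full-time ✓; service 163 days < 2 years (≈730 days) ✗ → not eligible.
Health Insurance — status full-time ✓ (not excluded); service 163 days ≥ 1 month (≈30 days) ✓; grade P6 ≥ P2 ✓; site Pune ✗ (not Albany) → not eligible.
Fitness Allowance — service 163 days < 6 months (≈180 days) ✗ → not eligible.
Paid Family Leave — status full-time ✓ (not excluded); age 36 ≥ 21 ✓; grade P6 ≥ P4 ✓ → eligible.
Education Assistance — status full-time ✓ (not excluded); service 163 days ≥ 45 days ✓; age 36 ≥ 25 ✓; rating 3 ≥ 2 ✓ → eligible.
Life Insurance — status full-time ✓; service 163 days < 1 year (≈365 days) ✗ → not eligible.
Spot Bonus Program — status full-time ✓; service 163 days < 26 weeks (≈182 days) ✗ → not eligible.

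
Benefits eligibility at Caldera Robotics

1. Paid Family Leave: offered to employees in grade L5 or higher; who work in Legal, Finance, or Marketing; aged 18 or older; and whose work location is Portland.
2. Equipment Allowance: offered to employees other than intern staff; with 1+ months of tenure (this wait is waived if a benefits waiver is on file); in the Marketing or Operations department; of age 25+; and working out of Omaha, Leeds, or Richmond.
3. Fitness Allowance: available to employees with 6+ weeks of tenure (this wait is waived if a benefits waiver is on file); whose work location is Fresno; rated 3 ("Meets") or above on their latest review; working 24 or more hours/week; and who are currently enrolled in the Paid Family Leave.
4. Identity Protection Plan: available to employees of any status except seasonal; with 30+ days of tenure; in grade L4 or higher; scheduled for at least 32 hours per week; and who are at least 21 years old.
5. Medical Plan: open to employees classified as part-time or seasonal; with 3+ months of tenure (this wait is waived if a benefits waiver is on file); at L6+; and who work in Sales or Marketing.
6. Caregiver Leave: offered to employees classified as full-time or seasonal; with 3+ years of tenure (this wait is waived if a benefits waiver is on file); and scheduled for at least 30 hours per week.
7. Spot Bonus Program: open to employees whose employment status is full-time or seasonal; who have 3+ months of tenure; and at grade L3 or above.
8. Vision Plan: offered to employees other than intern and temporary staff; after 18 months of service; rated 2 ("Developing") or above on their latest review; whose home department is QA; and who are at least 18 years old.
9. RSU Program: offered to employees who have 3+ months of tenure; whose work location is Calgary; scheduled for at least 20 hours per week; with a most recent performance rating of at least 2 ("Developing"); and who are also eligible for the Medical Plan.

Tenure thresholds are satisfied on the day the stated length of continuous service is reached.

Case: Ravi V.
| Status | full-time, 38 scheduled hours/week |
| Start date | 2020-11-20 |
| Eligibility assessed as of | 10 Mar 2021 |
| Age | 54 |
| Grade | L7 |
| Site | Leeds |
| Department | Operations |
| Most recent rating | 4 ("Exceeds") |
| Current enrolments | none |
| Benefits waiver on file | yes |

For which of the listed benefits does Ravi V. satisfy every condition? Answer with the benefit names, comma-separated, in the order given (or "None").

Service from 2020-11-20 to 10 Mar 2021: 110 days.
Paid Family Leave — grade L7 ≥ L5 ✓; dept Operations ✗ → not eligible.
Equipment Allowance — status full-time ✓ (not excluded); benefits waiver on file ✓; dept Operations ✓; age 54 ≥ 25 ✓; site Leeds ✓ → eligible.
Fitness Allowance — benefits waiver on file ✓; site Leeds ✗ (not Fresno) → not eligible.
Identity Protection Plan — status full-time ✓ (not excluded); service 110 days ≥ 30 days ✓; grade L7 ≥ L4 ✓; 38 hrs/wk ≥ 32 ✓; age 54 ≥ 21 ✓ → eligible.
Medical Plan — status full-time ✗ (requires part-time or seasonal) → not eligible.
Caregiver Leave — status full-time ✓; benefits waiver on file ✓; 38 hrs/wk ≥ 30 ✓ → eligible.
Spot Bonus Program — status full-time ✓; service 110 days ≥ 3 months (≈90 days) ✓; grade L7 ≥ L3 ✓ → eligible.
Vision Plan — status full-time ✓ (not excluded); service 110 days < 18 months (≈540 days) ✗ → not eligible.
RSU Program — service 110 days ≥ 3 months (≈90 days) ✓; site Leeds ✗ (not Calgary) → not eligible.

Equipment Allowance, Identity Protection Plan, Caregiver Leave, Spot Bonus Program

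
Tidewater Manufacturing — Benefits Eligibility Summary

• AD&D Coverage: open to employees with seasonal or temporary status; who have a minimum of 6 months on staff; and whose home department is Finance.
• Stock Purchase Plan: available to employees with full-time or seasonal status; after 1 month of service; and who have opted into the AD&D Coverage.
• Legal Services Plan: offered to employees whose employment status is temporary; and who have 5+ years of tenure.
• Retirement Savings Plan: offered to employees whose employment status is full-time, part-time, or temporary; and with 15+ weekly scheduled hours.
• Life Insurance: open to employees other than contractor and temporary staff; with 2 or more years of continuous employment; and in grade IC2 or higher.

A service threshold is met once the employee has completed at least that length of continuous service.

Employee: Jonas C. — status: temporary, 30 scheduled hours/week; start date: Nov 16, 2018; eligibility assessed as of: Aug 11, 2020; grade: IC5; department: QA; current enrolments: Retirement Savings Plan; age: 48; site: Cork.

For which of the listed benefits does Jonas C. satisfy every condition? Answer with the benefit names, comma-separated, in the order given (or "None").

Retirement Savings Plan

Service from Nov 16, 2018 to Aug 11, 2020: 634 days.
AD&D Coverage — status temporary ✓; service 634 days ≥ 6 months (≈180 days) ✓; dept QA ✗ → not eligible.
Stock Purchase Plan — status temporary ✗ (requires full-time or seasonal) → not eligible.
Legal Services Plan — status temporary ✓; service 634 days < 5 years (≈1825 days) ✗ → not eligible.
Retirement Savings Plan — status temporary ✓; 30 hrs/wk ≥ 15 ✓ → eligible.
Life Insurance — status temporary ✗ (excluded) → not eligible.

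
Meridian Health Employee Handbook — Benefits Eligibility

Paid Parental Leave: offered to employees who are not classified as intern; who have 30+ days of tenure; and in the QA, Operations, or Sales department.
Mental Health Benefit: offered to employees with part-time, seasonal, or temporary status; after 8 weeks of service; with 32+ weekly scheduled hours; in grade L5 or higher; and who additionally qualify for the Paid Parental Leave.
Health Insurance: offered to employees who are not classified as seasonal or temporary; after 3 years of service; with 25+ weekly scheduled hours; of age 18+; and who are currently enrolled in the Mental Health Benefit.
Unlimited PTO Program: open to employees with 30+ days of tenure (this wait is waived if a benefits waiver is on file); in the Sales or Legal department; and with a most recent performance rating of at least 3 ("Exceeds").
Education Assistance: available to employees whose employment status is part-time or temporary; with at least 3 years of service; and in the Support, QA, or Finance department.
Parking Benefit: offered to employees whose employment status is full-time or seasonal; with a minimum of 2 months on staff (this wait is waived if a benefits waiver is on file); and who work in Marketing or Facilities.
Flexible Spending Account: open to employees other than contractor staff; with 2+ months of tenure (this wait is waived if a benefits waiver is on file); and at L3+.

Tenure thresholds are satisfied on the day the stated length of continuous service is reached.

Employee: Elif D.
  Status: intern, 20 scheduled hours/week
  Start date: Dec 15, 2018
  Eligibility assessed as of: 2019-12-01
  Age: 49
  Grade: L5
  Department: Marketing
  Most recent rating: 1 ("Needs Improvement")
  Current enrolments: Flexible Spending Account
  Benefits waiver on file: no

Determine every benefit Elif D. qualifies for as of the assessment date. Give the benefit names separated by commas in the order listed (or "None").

Flexible Spending Account

Service from Dec 15, 2018 to 2019-12-01: 351 days.
Paid Parental Leave — status intern ✗ (excluded) → not eligible.
Mental Health Benefit — status intern ✗ (requires part-time, seasonal, or temporary) → not eligible.
Health Insurance — status intern ✓ (not excluded); service 351 days < 3 years (≈1095 days) ✗ → not eligible.
Unlimited PTO Program — no waiver, service 351 days ≥ 30 days ✓; dept Marketing ✗ → not eligible.
Education Assistance — status intern ✗ (requires part-time or temporary) → not eligible.
Parking Benefit — status intern ✗ (requires full-time or seasonal) → not eligible.
Flexible Spending Account — status intern ✓ (not excluded); no waiver, service 351 days ≥ 2 months (≈60 days) ✓; grade L5 ≥ L3 ✓ → eligible.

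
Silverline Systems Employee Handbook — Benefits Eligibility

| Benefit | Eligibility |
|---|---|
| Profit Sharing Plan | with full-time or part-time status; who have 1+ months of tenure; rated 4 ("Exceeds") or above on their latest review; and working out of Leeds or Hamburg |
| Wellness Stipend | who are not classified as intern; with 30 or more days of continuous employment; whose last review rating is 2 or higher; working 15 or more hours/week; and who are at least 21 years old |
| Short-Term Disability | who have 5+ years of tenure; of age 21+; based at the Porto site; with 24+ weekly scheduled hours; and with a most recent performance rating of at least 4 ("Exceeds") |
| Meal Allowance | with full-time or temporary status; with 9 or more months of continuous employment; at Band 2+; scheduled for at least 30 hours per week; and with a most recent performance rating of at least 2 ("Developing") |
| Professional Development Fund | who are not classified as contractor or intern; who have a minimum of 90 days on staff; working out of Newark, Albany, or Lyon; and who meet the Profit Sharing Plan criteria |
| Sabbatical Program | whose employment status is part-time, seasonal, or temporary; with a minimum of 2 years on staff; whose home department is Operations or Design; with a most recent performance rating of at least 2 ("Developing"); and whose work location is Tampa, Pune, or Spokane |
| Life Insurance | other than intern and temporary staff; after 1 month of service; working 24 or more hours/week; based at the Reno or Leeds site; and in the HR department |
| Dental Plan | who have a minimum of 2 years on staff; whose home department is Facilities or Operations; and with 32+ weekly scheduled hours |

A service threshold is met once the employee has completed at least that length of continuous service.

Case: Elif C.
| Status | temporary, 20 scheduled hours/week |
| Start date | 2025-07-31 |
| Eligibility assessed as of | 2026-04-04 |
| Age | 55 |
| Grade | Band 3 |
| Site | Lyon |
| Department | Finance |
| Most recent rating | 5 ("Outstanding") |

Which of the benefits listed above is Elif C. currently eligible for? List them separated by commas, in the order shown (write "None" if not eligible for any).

Service from 2025-07-31 to 2026-04-04: 247 days.
Profit Sharing Plan — status temporary ✗ (requires full-time or part-time) → not eligible.
Wellness Stipend — status temporary ✓ (not excluded); service 247 days ≥ 30 days ✓; rating 5 ≥ 2 ✓; 20 hrs/wk ≥ 15 ✓; age 55 ≥ 21 ✓ → eligible.
Short-Term Disability — service 247 days < 5 years (≈1825 days) ✗ → not eligible.
Meal Allowance — status temporary ✓; service 247 days < 9 months (≈270 days) ✗ → not eligible.
Professional Development Fund — status temporary ✓ (not excluded); service 247 days ≥ 90 days ✓; site Lyon ✓; not eligible for Profit Sharing Plan ✗ → not eligible.
Sabbatical Program — status temporary ✓; service 247 days < 2 years (≈730 days) ✗ → not eligible.
Life Insurance — status temporary ✗ (excluded) → not eligible.
Dental Plan — service 247 days < 2 years (≈730 days) ✗ → not eligible.

Wellness Stipend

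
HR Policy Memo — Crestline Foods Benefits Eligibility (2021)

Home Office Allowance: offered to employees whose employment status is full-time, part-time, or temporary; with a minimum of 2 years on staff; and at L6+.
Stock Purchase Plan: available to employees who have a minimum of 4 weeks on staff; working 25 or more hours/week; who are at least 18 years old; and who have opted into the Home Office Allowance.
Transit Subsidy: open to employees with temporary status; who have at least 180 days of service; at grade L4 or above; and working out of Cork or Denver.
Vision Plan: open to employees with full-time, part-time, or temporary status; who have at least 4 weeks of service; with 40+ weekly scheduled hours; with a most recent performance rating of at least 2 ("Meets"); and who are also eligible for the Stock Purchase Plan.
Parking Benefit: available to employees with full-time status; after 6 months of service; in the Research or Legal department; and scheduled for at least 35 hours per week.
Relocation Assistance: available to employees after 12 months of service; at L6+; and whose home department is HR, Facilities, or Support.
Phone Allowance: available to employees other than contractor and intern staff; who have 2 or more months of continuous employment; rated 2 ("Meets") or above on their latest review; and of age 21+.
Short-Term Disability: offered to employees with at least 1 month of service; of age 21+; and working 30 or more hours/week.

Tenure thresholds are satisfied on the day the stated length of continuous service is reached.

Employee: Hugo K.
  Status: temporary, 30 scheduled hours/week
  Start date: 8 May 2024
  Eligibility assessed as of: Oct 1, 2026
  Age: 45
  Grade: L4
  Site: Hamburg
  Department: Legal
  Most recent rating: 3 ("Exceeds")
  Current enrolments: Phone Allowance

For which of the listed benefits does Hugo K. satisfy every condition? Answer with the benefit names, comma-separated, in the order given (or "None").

Service from 8 May 2024 to Oct 1, 2026: 876 days.
Home Office Allowance — status temporary ✓; service 876 days ≥ 2 years (≈730 days) ✓; grade L4 < L6 ✗ → not eligible.
Stock Purchase Plan — service 876 days ≥ 4 weeks (≈28 days) ✓; 30 hrs/wk ≥ 25 ✓; age 45 ≥ 18 ✓; not enrolled in Home Office Allowance ✗ → not eligible.
Transit Subsidy — status temporary ✓; service 876 days ≥ 180 days ✓; grade L4 ≥ L4 ✓; site Hamburg ✗ (not Cork or Denver) → not eligible.
Vision Plan — status temporary ✓; service 876 days ≥ 4 weeks (≈28 days) ✓; 30 hrs/wk < 40 ✗ → not eligible.
Parking Benefit — status temporary ✗ (requires full-time) → not eligible.
Relocation Assistance — service 876 days ≥ 12 months (≈360 days) ✓; grade L4 < L6 ✗ → not eligible.
Phone Allowance — status temporary ✓ (not excluded); service 876 days ≥ 2 months (≈60 days) ✓; rating 3 ≥ 2 ✓; age 45 ≥ 21 ✓ → eligible.
Short-Term Disability — service 876 days ≥ 1 month (≈30 days) ✓; age 45 ≥ 21 ✓; 30 hrs/wk ≥ 30 ✓ → eligible.

Phone Allowance, Short-Term Disability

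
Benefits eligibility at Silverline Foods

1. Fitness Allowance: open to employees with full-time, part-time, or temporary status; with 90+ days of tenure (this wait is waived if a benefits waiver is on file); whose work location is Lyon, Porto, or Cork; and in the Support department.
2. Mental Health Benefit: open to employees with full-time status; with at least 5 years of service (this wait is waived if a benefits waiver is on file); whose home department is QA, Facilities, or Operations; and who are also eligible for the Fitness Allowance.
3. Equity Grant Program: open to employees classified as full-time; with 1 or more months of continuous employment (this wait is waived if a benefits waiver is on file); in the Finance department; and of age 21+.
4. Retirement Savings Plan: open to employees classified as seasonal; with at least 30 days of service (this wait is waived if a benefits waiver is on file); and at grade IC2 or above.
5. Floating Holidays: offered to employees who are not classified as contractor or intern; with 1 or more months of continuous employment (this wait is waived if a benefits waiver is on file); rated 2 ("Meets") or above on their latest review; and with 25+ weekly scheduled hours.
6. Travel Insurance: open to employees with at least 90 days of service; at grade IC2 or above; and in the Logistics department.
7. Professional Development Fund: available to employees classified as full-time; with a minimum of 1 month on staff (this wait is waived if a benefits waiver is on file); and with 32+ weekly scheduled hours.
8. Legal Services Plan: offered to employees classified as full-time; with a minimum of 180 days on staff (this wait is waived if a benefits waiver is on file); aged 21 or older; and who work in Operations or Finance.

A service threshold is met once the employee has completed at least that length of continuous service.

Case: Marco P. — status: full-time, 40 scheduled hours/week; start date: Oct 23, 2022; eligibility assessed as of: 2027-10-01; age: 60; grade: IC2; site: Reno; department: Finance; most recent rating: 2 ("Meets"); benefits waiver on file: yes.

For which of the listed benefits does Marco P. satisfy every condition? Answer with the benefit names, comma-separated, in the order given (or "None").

Service from Oct 23, 2022 to 2027-10-01: 1804 days.
Fitness Allowance — status full-time ✓; benefits waiver on file ✓; site Reno ✗ (not Lyon, Porto, or Cork) → not eligible.
Mental Health Benefit — status full-time ✓; benefits waiver on file ✓; dept Finance ✗ → not eligible.
Equity Grant Program — status full-time ✓; benefits waiver on file ✓; dept Finance ✓; age 60 ≥ 21 ✓ → eligible.
Retirement Savings Plan — status full-time ✗ (requires seasonal) → not eligible.
Floating Holidays — status full-time ✓ (not excluded); benefits waiver on file ✓; rating 2 ≥ 2 ✓; 40 hrs/wk ≥ 25 ✓ → eligible.
Travel Insurance — service 1804 days ≥ 90 days ✓; grade IC2 ≥ IC2 ✓; dept Finance ✗ → not eligible.
Professional Development Fund — status full-time ✓; benefits waiver on file ✓; 40 hrs/wk ≥ 32 ✓ → eligible.
Legal Services Plan — status full-time ✓; benefits waiver on file ✓; age 60 ≥ 21 ✓; dept Finance ✓ → eligible.

Equity Grant Program, Floating Holidays, Professional Development Fund, Legal Services Plan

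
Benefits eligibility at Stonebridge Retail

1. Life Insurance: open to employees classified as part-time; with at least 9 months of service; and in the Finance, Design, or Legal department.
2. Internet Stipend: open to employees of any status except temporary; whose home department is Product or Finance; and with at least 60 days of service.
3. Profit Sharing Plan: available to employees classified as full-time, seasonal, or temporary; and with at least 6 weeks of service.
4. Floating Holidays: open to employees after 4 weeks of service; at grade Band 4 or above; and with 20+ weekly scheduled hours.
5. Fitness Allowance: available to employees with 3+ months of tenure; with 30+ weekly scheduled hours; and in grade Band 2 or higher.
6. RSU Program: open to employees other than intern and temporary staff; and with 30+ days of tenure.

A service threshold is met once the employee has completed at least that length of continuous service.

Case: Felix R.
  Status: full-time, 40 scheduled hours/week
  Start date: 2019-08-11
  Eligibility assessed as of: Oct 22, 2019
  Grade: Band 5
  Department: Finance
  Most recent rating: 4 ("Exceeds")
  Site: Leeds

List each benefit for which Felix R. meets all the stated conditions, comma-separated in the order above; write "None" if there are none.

Service from 2019-08-11 to Oct 22, 2019: 72 days.
Life Insurance — status full-time ✗ (requires part-time) → not eligible.
Internet Stipend — status full-time ✓ (not excluded); dept Finance ✓; service 72 days ≥ 60 days ✓ → eligible.
Profit Sharing Plan — status full-time ✓; service 72 days ≥ 6 weeks (≈42 days) ✓ → eligible.
Floating Holidays — service 72 days ≥ 4 weeks (≈28 days) ✓; grade Band 5 ≥ Band 4 ✓; 40 hrs/wk ≥ 20 ✓ → eligible.
Fitness Allowance — service 72 days < 3 months (≈90 days) ✗ → not eligible.
RSU Program — status full-time ✓ (not excluded); service 72 days ≥ 30 days ✓ → eligible.

Internet Stipend, Profit Sharing Plan, Floating Holidays, RSU Program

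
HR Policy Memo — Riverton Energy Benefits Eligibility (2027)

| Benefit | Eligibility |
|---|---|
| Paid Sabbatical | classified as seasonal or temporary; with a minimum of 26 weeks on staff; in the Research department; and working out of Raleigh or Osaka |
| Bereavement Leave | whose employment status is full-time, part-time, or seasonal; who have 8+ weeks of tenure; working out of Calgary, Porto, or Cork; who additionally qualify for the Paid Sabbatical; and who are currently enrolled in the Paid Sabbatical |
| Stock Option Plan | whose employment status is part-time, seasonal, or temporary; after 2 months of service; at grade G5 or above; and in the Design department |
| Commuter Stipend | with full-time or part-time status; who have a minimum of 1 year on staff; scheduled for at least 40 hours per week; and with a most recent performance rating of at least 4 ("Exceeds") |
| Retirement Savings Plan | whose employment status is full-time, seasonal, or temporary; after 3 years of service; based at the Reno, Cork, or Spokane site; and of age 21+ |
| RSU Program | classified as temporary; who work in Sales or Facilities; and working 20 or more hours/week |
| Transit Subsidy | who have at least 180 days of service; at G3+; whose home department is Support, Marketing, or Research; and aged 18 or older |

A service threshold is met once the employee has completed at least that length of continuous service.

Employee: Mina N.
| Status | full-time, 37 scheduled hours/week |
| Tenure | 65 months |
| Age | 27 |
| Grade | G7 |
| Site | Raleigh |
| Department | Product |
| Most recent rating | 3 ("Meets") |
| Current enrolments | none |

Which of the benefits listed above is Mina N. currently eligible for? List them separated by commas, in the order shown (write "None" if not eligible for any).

Paid Sabbatical — status full-time ✗ (requires seasonal or temporary) → not eligible.
Bereavement Leave — status full-time ✓; service 65 months ≥ 8 weeks (≈56 days) ✓; site Raleigh ✗ (not Calgary, Porto, or Cork) → not eligible.
Stock Option Plan — status full-time ✗ (requires part-time, seasonal, or temporary) → not eligible.
Commuter Stipend — status full-time ✓; service 65 months ≥ 1 year (≈365 days) ✓; 37 hrs/wk < 40 ✗ → not eligible.
Retirement Savings Plan — status full-time ✓; service 65 months ≥ 3 years (≈1095 days) ✓; site Raleigh ✗ (not Reno, Cork, or Spokane) → not eligible.
RSU Program — status full-time ✗ (requires temporary) → not eligible.
Transit Subsidy — service 65 months ≥ 180 days ✓; grade G7 ≥ G3 ✓; dept Product ✗ → not eligible.

None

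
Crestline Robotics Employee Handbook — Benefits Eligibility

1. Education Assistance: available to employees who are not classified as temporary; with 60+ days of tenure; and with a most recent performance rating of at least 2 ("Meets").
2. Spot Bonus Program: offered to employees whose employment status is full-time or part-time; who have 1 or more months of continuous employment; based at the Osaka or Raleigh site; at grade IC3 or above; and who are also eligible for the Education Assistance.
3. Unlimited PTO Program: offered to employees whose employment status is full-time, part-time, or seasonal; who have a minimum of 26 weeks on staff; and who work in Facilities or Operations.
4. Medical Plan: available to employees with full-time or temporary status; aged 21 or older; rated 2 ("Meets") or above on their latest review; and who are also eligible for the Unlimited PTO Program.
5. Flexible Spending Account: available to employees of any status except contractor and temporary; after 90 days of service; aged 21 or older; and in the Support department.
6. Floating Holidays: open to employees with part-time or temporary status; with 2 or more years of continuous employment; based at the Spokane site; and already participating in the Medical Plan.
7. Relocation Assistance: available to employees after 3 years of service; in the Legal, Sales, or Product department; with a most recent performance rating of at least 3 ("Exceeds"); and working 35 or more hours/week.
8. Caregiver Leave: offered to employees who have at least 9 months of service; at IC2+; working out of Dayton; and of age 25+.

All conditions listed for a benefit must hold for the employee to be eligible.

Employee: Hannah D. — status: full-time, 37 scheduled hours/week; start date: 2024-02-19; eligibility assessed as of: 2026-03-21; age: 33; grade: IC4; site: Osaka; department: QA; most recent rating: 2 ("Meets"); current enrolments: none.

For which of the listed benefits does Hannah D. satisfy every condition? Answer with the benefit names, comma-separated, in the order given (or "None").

Education Assistance, Spot Bonus Program

Service from 2024-02-19 to 2026-03-21: 761 days.
Education Assistance — status full-time ✓ (not excluded); service 761 days ≥ 60 days ✓; rating 2 ≥ 2 ✓ → eligible.
Spot Bonus Program — status full-time ✓; service 761 days ≥ 1 month (≈30 days) ✓; site Osaka ✓; grade IC4 ≥ IC3 ✓; eligible for Education Assistance ✓ → eligible.
Unlimited PTO Program — status full-time ✓; service 761 days ≥ 26 weeks (≈182 days) ✓; dept QA ✗ → not eligible.
Medical Plan — status full-time ✓; age 33 ≥ 21 ✓; rating 2 ≥ 2 ✓; not eligible for Unlimited PTO Program ✗ → not eligible.
Flexible Spending Account — status full-time ✓ (not excluded); service 761 days ≥ 90 days ✓; age 33 ≥ 21 ✓; dept QA ✗ → not eligible.
Floating Holidays — status full-time ✗ (requires part-time or temporary) → not eligible.
Relocation Assistance — service 761 days < 3 years (≈1095 days) ✗ → not eligible.
Caregiver Leave — service 761 days ≥ 9 months (≈270 days) ✓; grade IC4 ≥ IC2 ✓; site Osaka ✗ (not Dayton) → not eligible.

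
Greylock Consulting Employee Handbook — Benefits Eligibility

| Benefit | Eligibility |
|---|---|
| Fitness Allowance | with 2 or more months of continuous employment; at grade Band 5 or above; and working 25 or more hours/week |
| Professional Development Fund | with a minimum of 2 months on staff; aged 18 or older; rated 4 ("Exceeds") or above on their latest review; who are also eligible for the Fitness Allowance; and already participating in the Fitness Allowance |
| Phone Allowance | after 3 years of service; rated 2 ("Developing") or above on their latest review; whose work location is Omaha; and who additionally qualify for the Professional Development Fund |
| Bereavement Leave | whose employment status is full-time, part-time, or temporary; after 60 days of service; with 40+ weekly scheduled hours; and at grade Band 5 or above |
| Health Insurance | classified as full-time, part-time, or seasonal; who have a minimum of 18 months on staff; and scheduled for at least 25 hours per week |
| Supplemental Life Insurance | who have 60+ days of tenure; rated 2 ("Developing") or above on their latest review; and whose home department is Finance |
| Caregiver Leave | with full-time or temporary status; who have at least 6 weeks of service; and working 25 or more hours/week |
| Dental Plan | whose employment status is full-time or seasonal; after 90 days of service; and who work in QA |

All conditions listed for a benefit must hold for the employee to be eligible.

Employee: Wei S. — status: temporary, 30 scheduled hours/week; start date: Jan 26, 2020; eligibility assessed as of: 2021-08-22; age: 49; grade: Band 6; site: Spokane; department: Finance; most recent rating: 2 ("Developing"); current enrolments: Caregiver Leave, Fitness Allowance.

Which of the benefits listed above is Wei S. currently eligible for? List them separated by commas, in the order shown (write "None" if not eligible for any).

Service from Jan 26, 2020 to 2021-08-22: 574 days.
Fitness Allowance — service 574 days ≥ 2 months (≈60 days) ✓; grade Band 6 ≥ Band 5 ✓; 30 hrs/wk ≥ 25 ✓ → eligible.
Professional Development Fund — service 574 days ≥ 2 months (≈60 days) ✓; age 49 ≥ 18 ✓; rating 2 < 4 ✗ → not eligible.
Phone Allowance — service 574 days < 3 years (≈1095 days) ✗ → not eligible.
Bereavement Leave — status temporary ✓; service 574 days ≥ 60 days ✓; 30 hrs/wk < 40 ✗ → not eligible.
Health Insurance — status temporary ✗ (requires full-time, part-time, or seasonal) → not eligible.
Supplemental Life Insurance — service 574 days ≥ 60 days ✓; rating 2 ≥ 2 ✓; dept Finance ✓ → eligible.
Caregiver Leave — status temporary ✓; service 574 days ≥ 6 weeks (≈42 days) ✓; 30 hrs/wk ≥ 25 ✓ → eligible.
Dental Plan — status temporary ✗ (requires full-time or seasonal) → not eligible.

Fitness Allowance, Supplemental Life Insurance, Caregiver Leave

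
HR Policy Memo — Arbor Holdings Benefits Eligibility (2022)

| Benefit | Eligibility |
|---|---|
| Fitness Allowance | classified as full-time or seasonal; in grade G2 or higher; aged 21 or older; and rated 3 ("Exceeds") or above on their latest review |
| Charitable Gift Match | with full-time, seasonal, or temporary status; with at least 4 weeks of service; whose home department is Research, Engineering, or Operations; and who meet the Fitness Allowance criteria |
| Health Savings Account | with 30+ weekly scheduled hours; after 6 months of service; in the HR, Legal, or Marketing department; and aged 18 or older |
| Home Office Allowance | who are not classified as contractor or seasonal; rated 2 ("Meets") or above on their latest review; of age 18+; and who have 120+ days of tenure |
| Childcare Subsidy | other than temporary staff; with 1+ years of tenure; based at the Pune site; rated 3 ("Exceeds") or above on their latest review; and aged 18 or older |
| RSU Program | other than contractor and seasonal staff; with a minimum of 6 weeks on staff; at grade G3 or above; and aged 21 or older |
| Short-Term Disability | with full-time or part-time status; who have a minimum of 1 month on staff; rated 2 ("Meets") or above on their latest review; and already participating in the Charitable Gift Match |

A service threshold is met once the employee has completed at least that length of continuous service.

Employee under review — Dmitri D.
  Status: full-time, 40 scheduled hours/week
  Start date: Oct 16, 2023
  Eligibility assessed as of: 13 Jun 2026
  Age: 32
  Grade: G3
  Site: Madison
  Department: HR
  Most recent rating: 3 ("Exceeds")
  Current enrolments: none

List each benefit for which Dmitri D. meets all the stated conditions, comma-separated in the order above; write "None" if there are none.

Fitness Allowance, Health Savings Account, Home Office Allowance, RSU Program

Service from Oct 16, 2023 to 13 Jun 2026: 971 days.
Fitness Allowance — status full-time ✓; grade G3 ≥ G2 ✓; age 32 ≥ 21 ✓; rating 3 ≥ 3 ✓ → eligible.
Charitable Gift Match — status full-time ✓; service 971 days ≥ 4 weeks (≈28 days) ✓; dept HR ✗ → not eligible.
Health Savings Account — 40 hrs/wk ≥ 30 ✓; service 971 days ≥ 6 months (≈180 days) ✓; dept HR ✓; age 32 ≥ 18 ✓ → eligible.
Home Office Allowance — status full-time ✓ (not excluded); rating 3 ≥ 2 ✓; age 32 ≥ 18 ✓; service 971 days ≥ 120 days ✓ → eligible.
Childcare Subsidy — status full-time ✓ (not excluded); service 971 days ≥ 1 year (≈365 days) ✓; site Madison ✗ (not Pune) → not eligible.
RSU Program — status full-time ✓ (not excluded); service 971 days ≥ 6 weeks (≈42 days) ✓; grade G3 ≥ G3 ✓; age 32 ≥ 21 ✓ → eligible.
Short-Term Disability — status full-time ✓; service 971 days ≥ 1 month (≈30 days) ✓; rating 3 ≥ 2 ✓; not enrolled in Charitable Gift Match ✗ → not eligible.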